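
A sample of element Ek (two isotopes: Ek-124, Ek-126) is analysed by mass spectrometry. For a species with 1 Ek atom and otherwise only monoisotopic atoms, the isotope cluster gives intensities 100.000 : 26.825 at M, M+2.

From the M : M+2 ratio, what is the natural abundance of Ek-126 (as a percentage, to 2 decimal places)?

21.15%

If p is the fraction of Ek that is Ek-124, then I(M+2)/I(M) = [C(1,1)·p^0·(1−p)] / p^1 = 1·(1−p)/p = 26.825/100.000 = 0.2682
(1−p)/p = 0.2682/1 = 0.2682  ⇒  p = 1/(1 + 0.2682) = 0.7885
Ek-124: 78.85%, Ek-126: 21.15%.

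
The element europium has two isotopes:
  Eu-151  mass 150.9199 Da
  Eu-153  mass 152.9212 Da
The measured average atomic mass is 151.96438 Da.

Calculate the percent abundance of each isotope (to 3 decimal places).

With x = fraction of Eu-151 (so Eu-153 is 1 − x):
150.9199·x + 152.9212·(1 − x) = 151.96438
(150.9199 − 152.9212)·x = 151.96438 − 152.9212
x = -0.95682 / -2.0013 = 0.47810 → 47.810% Eu-151, 52.190% Eu-153.

Eu-151: 47.810%, Eu-153: 52.190%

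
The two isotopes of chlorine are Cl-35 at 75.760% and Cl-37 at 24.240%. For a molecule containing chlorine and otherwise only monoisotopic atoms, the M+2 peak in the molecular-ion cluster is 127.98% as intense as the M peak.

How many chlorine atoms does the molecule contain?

With n Cl atoms, P(M+2)/P(M) = C(n,1)·p^(n−1)q / p^n = n·q/p = n · 0.24240/0.75760.
n = 1.2798 × 0.75760/0.24240 = 4.00 ≈ 4

4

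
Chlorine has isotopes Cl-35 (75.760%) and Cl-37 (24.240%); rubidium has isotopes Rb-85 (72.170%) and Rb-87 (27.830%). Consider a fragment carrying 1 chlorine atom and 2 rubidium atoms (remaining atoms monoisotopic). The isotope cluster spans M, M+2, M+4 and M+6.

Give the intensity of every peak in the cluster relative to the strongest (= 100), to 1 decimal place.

91.6 : 100.0 : 36.2 : 4.4

Chlorine pattern (n=1): 0.7576 : 0.2424
Rubidium pattern (n=2): 0.52085089 : 0.40169822 : 0.07745089
Convolve the two distributions (both contribute in 2-u steps):
  M: 0.7576×0.52085089 = 0.394597
  M+2: 0.7576×0.40169822 + 0.2424×0.52085089 = 0.430581
  M+4: 0.7576×0.07745089 + 0.2424×0.40169822 = 0.156048
  M+6: 0.2424×0.07745089 = 0.018774
Scale to base peak (0.430581) = 100: 91.6 : 100.0 : 36.2 : 4.4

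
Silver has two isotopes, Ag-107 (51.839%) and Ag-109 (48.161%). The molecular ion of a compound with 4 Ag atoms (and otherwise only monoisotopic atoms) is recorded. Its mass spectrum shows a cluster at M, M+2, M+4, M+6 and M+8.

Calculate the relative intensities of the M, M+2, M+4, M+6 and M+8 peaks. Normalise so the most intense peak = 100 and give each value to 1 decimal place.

19.3 : 71.8 : 100.0 : 61.9 : 14.4

The 4 Ag atoms are independent, so intensities follow the terms of (0.51839 + 0.48161)^4.
P(M) = 0.51839^4 = 0.072215
P(M+2) = 4 × 0.51839^3 × 0.48161^1 = 0.268365
P(M+4) = 6 × 0.51839^2 × 0.48161^2 = 0.373986
P(M+6) = 4 × 0.51839^1 × 0.48161^3 = 0.231634
P(M+8) = 0.48161^4 = 0.053800
The M+4 peak is largest (0.373986); scaling to 100 gives 19.3 : 71.8 : 100.0 : 61.9 : 14.4.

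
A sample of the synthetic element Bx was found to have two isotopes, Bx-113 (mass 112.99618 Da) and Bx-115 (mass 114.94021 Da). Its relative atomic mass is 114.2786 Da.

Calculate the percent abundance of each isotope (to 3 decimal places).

Bx-113: 34.033%, Bx-115: 65.967%

With x = fraction of Bx-113 (so Bx-115 is 1 − x):
112.99618·x + 114.94021·(1 − x) = 114.2786
(112.99618 − 114.94021)·x = 114.2786 − 114.94021
x = -0.66161 / -1.94403 = 0.34033 → 34.033% Bx-113, 65.967% Bx-115.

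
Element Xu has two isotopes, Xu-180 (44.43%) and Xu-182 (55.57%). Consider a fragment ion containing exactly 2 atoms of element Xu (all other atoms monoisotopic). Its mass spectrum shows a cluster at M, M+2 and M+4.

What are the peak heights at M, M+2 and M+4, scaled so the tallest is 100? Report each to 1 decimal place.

The 2 Xu atoms are independent, so intensities follow the terms of (0.4443 + 0.5557)^2.
P(M) = 0.4443^2 = 0.197402
P(M+2) = 2 × 0.4443^1 × 0.5557^1 = 0.493795
P(M+4) = 0.5557^2 = 0.308802
The M+2 peak is largest (0.493795); scaling to 100 gives 40.0 : 100.0 : 62.5.

40.0 : 100.0 : 62.5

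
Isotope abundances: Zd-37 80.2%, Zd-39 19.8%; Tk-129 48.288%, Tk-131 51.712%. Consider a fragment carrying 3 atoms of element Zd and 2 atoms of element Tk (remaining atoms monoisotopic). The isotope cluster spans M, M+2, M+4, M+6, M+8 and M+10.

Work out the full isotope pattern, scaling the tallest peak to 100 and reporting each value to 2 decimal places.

Element Zd pattern (n=3): 0.51584961 : 0.38206318 : 0.09432482 : 0.00776239
Element Tk pattern (n=2): 0.23317309 : 0.49941381 : 0.26741309
Convolve the two distributions (both contribute in 2-u steps):
  M: 0.51584961×0.23317309 = 0.120282
  M+2: 0.51584961×0.49941381 + 0.38206318×0.23317309 = 0.346709
  M+4: 0.51584961×0.26741309 + 0.38206318×0.49941381 + 0.09432482×0.23317309 = 0.350747
  M+6: 0.38206318×0.26741309 + 0.09432482×0.49941381 + 0.00776239×0.23317309 = 0.151086
  M+8: 0.09432482×0.26741309 + 0.00776239×0.49941381 = 0.029100
  M+10: 0.00776239×0.26741309 = 0.002076
Scale to base peak (0.350747) = 100: 34.29 : 98.85 : 100.00 : 43.08 : 8.30 : 0.59

34.29 : 98.85 : 100.00 : 43.08 : 8.30 : 0.59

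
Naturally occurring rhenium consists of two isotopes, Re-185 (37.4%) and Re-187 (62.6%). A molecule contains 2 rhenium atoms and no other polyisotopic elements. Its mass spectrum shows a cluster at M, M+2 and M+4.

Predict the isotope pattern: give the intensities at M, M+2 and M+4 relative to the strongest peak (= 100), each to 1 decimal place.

29.9 : 100.0 : 83.7

The 2 Re atoms are independent, so intensities follow the terms of (0.374 + 0.626)^2.
P(M) = 0.374^2 = 0.139876
P(M+2) = 2 × 0.374^1 × 0.626^1 = 0.468248
P(M+4) = 0.626^2 = 0.391876
The M+2 peak is largest (0.468248); scaling to 100 gives 29.9 : 100.0 : 83.7.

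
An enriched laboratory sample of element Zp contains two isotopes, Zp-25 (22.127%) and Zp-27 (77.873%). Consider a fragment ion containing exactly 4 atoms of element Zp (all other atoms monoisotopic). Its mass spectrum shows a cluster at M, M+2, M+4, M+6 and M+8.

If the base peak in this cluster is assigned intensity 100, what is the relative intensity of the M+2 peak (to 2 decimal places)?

8.07

Term probabilities: M 0.0024, M+2 0.0337, M+4 0.1781, M+6 0.4180, M+8 0.3677. Base peak = M+6.
P(M+6) = C(4,3) × 0.22127^1 × 0.77873^3 = 4 × 0.22127 × 0.47223777 = 0.417968 (base)
P(M+2) = C(4,1) × 0.22127^3 × 0.77873^1 = 4 × 0.01083347 × 0.77873 = 0.033745
Relative intensity = 0.033745 / 0.417968 × 100 = 8.07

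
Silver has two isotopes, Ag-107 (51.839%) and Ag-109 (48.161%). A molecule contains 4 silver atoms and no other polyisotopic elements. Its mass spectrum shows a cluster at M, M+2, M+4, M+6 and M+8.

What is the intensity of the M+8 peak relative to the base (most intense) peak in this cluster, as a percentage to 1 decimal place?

Term probabilities: M 0.0722, M+2 0.2684, M+4 0.3740, M+6 0.2316, M+8 0.0538. Base peak = M+4.
P(M+4) = C(4,2) × 0.51839^2 × 0.48161^2 = 6 × 0.26872819 × 0.23194819 = 0.373986 (base)
P(M+8) = C(4,4) × 0.51839^0 × 0.48161^4 = 1 × 1.0000 × 0.05379996 = 0.053800
Relative intensity = 0.053800 / 0.373986 × 100 = 14.4

14.4%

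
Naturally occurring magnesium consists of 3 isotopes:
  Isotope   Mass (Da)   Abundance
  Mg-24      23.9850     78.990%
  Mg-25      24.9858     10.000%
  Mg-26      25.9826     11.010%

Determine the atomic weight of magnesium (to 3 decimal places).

24.305 Da

The abundance-weighted mean is 0.78990 × 23.9850 + 0.10000 × 24.9858 + 0.11010 × 25.9826
= 18.94575 + 2.49858 + 2.86068 = 24.30501 Da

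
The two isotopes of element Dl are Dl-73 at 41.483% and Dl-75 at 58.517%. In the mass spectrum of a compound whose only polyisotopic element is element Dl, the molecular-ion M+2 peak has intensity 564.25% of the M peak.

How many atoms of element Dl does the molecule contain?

The M+2/M ratio from n Dl atoms is n · q/p = n · 0.58517/0.41483.
n = 5.6425 × 0.41483/0.58517 = 4.00 ≈ 4

4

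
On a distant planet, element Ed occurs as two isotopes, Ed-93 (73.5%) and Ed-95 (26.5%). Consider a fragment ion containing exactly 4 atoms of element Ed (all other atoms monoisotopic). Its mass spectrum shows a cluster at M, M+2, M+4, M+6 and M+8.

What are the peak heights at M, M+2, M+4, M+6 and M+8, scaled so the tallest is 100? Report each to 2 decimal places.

69.34 : 100.00 : 54.08 : 13.00 : 1.17

Expanding (0.735 + 0.265)^4:
P(M) = 0.735^4 = 0.291843
P(M+2) = 4 × 0.735^3 × 0.265^1 = 0.420889
P(M+4) = 6 × 0.735^2 × 0.265^2 = 0.227624
P(M+6) = 4 × 0.735^1 × 0.265^3 = 0.054712
P(M+8) = 0.265^4 = 0.004932
The M+2 peak is largest (0.420889); scaling to 100 gives 69.34 : 100.00 : 54.08 : 13.00 : 1.17.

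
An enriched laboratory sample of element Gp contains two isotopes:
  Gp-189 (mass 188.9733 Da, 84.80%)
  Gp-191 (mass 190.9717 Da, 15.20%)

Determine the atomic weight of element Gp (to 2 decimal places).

Ar = Σ fᵢ·mᵢ = 0.8480 × 188.9733 + 0.1520 × 190.9717
= 160.24936 + 29.02770 = 189.27706 Da

189.28 Da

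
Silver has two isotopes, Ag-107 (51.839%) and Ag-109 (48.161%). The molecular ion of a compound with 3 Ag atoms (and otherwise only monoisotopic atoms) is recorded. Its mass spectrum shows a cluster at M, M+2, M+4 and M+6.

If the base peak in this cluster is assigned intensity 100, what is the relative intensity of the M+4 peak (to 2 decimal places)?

92.90

Binomial terms of (0.51839 + 0.48161)^3: M 0.1393, M+2 0.3883, M+4 0.3607, M+6 0.1117 → M+2 is the base peak.
P(M+2) = C(3,1) × 0.51839^2 × 0.48161^1 = 3 × 0.26872819 × 0.48161 = 0.388267 (base)
P(M+4) = C(3,2) × 0.51839^1 × 0.48161^2 = 3 × 0.51839 × 0.23194819 = 0.360719
Relative intensity = 0.360719 / 0.388267 × 100 = 92.90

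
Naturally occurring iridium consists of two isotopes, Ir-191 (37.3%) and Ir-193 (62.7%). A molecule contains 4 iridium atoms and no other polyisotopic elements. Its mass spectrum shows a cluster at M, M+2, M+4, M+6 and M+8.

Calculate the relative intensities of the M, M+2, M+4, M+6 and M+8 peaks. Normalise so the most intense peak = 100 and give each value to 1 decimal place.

Expanding (0.373 + 0.627)^4:
P(M) = 0.373^4 = 0.019357
P(M+2) = 4 × 0.373^3 × 0.627^1 = 0.130153
P(M+4) = 6 × 0.373^2 × 0.627^2 = 0.328174
P(M+6) = 4 × 0.373^1 × 0.627^3 = 0.367766
P(M+8) = 0.627^4 = 0.154550
The M+6 peak is largest (0.367766); scaling to 100 gives 5.3 : 35.4 : 89.2 : 100.0 : 42.0.

5.3 : 35.4 : 89.2 : 100.0 : 42.0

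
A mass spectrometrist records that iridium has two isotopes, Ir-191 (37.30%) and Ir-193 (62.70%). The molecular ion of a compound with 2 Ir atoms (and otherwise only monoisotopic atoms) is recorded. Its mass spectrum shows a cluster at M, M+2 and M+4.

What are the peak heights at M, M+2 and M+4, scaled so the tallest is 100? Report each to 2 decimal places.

The 2 Ir atoms are independent, so intensities follow the terms of (0.3730 + 0.6270)^2.
P(M) = 0.3730^2 = 0.139129
P(M+2) = 2 × 0.3730^1 × 0.6270^1 = 0.467742
P(M+4) = 0.6270^2 = 0.393129
The M+2 peak is largest (0.467742); scaling to 100 gives 29.74 : 100.00 : 84.05.

29.74 : 100.00 : 84.05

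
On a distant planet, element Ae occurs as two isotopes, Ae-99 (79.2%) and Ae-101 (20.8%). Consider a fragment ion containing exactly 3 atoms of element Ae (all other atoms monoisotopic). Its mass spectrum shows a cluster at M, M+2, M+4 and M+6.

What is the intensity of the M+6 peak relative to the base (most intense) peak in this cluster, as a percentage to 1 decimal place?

Binomial terms of (0.792 + 0.208)^3: M 0.4968, M+2 0.3914, M+4 0.1028, M+6 0.0090 → M is the base peak.
P(M) = C(3,0) × 0.792^3 × 0.208^0 = 1 × 0.49679309 × 1.0000 = 0.496793 (base)
P(M+6) = C(3,3) × 0.792^0 × 0.208^3 = 1 × 1.0000 × 0.00899891 = 0.008999
Relative intensity = 0.008999 / 0.496793 × 100 = 1.8

1.8%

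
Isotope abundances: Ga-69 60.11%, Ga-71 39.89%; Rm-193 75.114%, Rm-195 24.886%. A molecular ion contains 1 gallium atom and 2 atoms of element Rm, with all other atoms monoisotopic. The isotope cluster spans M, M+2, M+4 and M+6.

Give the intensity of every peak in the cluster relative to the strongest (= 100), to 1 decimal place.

Gallium pattern (n=1): 0.6011 : 0.3989
Element Rm pattern (n=2): 0.5642113 : 0.3738574 : 0.0619313
Convolve the two distributions (both contribute in 2-u steps):
  M: 0.6011×0.5642113 = 0.339147
  M+2: 0.6011×0.3738574 + 0.3989×0.5642113 = 0.449790
  M+4: 0.6011×0.0619313 + 0.3989×0.3738574 = 0.186359
  M+6: 0.3989×0.0619313 = 0.024704
Scale to base peak (0.449790) = 100: 75.4 : 100.0 : 41.4 : 5.5

75.4 : 100.0 : 41.4 : 5.5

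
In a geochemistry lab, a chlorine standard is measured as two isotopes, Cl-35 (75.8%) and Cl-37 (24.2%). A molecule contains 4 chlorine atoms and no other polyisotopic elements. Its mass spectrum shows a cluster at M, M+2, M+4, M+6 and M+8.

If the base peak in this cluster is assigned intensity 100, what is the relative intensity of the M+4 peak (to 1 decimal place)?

Binomial terms of (0.758 + 0.242)^4: M 0.3301, M+2 0.4216, M+4 0.2019, M+6 0.0430, M+8 0.0034 → M+2 is the base peak.
P(M+2) = C(4,1) × 0.758^3 × 0.242^1 = 4 × 0.43551951 × 0.2420 = 0.421583 (base)
P(M+4) = C(4,2) × 0.758^2 × 0.242^2 = 6 × 0.574564 × 0.058564 = 0.201893
Relative intensity = 0.201893 / 0.421583 × 100 = 47.9

47.9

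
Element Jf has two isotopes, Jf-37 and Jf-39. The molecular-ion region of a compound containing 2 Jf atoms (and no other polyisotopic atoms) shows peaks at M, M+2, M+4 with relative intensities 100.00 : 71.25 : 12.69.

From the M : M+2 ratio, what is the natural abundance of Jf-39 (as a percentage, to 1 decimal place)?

Let p = fractional abundance of Jf-37. I(M+2)/I(M) = [C(2,1)·p^1·(1−p)] / p^2 = 2·(1−p)/p = 71.25/100.00 = 0.7125
(1−p)/p = 0.7125/2 = 0.3563  ⇒  p = 1/(1 + 0.3563) = 0.7373
Jf-37: 73.7%, Jf-39: 26.3%.

26.3%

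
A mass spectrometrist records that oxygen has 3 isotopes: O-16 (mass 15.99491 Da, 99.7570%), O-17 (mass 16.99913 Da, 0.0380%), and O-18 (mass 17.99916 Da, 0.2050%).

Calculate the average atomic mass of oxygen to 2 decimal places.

The abundance-weighted mean is 0.997570 × 15.99491 + 0.000380 × 16.99913 + 0.002050 × 17.99916
= 15.956042 + 0.006460 + 0.036898 = 15.999400 Da

16.00 Da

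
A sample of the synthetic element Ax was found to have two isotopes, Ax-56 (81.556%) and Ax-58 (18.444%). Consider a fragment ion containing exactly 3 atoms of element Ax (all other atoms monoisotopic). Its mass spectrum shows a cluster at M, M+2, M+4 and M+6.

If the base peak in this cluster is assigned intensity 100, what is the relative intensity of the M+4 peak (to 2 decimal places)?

15.34

(0.81556 + 0.18444)^3 gives M 0.5425, M+2 0.3680, M+4 0.0832, M+6 0.0063; the largest is M.
P(M) = C(3,0) × 0.81556^3 × 0.18444^0 = 1 × 0.54246004 × 1.0000 = 0.542460 (base)
P(M+4) = C(3,2) × 0.81556^1 × 0.18444^2 = 3 × 0.81556 × 0.03401811 = 0.083231
Relative intensity = 0.083231 / 0.542460 × 100 = 15.34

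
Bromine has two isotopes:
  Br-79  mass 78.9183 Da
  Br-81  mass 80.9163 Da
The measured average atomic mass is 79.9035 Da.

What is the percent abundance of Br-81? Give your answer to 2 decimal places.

49.31%

Let x be the fractional abundance of Br-79; then Br-81 has abundance 1 − x.
78.9183·x + 80.9163·(1 − x) = 79.9035
(78.9183 − 80.9163)·x = 79.9035 − 80.9163
x = -1.0128 / -1.9980 = 0.50691 → 50.69% Br-79, 49.31% Br-81.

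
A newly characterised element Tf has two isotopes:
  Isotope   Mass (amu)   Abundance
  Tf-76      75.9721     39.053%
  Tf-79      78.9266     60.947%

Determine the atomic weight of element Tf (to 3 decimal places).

Average mass = Σ (abundance × isotope mass) = 0.39053 × 75.9721 + 0.60947 × 78.9266
= 29.66938 + 48.10339 = 77.77277 amu

77.773 amu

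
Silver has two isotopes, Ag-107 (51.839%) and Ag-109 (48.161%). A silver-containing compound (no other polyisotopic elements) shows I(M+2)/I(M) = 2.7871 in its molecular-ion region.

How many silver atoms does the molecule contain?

For n independent Ag atoms, I(M+2)/I(M) = n · (abundance Ag-109) / (abundance Ag-107) = n · 0.48161/0.51839.
n = 2.7871 × 0.51839/0.48161 = 3.00 ≈ 3

3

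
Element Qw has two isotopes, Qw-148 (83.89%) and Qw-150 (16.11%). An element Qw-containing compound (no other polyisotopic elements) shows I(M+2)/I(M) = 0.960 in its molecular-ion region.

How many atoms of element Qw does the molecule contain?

5

With n Qw atoms, P(M+2)/P(M) = C(n,1)·p^(n−1)q / p^n = n·q/p = n · 0.1611/0.8389.
n = 0.960 × 0.8389/0.1611 = 5.00 ≈ 5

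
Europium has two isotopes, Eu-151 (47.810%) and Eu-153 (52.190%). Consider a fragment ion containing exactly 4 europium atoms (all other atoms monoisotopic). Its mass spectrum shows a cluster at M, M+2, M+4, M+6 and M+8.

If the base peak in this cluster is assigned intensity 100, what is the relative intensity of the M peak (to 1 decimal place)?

Term probabilities: M 0.0522, M+2 0.2281, M+4 0.3736, M+6 0.2719, M+8 0.0742. Base peak = M+4.
P(M+4) = C(4,2) × 0.47810^2 × 0.52190^2 = 6 × 0.22857961 × 0.27237961 = 0.373563 (base)
P(M) = C(4,0) × 0.47810^4 × 0.52190^0 = 1 × 0.05224864 × 1.0000 = 0.052249
Relative intensity = 0.052249 / 0.373563 × 100 = 14.0

14.0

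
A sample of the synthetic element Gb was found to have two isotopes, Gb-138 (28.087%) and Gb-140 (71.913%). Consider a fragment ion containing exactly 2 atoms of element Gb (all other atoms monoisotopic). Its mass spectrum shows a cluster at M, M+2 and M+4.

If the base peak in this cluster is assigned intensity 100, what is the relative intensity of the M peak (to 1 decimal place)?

15.3

Binomial terms of (0.28087 + 0.71913)^2: M 0.0789, M+2 0.4040, M+4 0.5171 → M+4 is the base peak.
P(M+4) = C(2,2) × 0.28087^0 × 0.71913^2 = 1 × 1.0000 × 0.51714796 = 0.517148 (base)
P(M) = C(2,0) × 0.28087^2 × 0.71913^0 = 1 × 0.07888796 × 1.0000 = 0.078888
Relative intensity = 0.078888 / 0.517148 × 100 = 15.3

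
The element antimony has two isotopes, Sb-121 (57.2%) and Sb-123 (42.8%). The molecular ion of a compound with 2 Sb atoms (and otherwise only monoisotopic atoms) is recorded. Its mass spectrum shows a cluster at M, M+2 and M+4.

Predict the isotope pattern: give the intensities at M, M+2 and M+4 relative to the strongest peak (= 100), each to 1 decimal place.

66.8 : 100.0 : 37.4

The 2 Sb atoms are independent, so intensities follow the terms of (0.572 + 0.428)^2.
P(M) = 0.572^2 = 0.327184
P(M+2) = 2 × 0.572^1 × 0.428^1 = 0.489632
P(M+4) = 0.428^2 = 0.183184
The M+2 peak is largest (0.489632); scaling to 100 gives 66.8 : 100.0 : 37.4.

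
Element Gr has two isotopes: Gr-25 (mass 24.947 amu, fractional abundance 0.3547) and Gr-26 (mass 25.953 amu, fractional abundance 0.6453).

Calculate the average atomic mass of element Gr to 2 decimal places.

25.60 amu

The abundance-weighted mean is 0.3547 × 24.947 + 0.6453 × 25.953
= 8.8487 + 16.7475 = 25.5962 amu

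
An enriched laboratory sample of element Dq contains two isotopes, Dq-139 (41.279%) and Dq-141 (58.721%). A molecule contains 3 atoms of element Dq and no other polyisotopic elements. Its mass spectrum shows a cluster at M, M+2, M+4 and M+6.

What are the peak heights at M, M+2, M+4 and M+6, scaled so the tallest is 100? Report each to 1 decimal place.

16.5 : 70.3 : 100.0 : 47.4

The 3 Dq atoms are independent, so intensities follow the terms of (0.41279 + 0.58721)^3.
P(M) = 0.41279^3 = 0.070338
P(M+2) = 3 × 0.41279^2 × 0.58721^1 = 0.300174
P(M+4) = 3 × 0.41279^1 × 0.58721^2 = 0.427009
P(M+6) = 0.58721^3 = 0.202479
The M+4 peak is largest (0.427009); scaling to 100 gives 16.5 : 70.3 : 100.0 : 47.4.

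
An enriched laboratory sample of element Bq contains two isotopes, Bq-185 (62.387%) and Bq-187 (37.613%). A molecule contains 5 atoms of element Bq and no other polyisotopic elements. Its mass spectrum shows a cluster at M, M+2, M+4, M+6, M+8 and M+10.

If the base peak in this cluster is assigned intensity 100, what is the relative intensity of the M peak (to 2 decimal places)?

27.51

Binomial terms of (0.62387 + 0.37613)^5: M 0.0945, M+2 0.2849, M+4 0.3435, M+6 0.2071, M+8 0.0624, M+10 0.0075 → M+4 is the base peak.
P(M+4) = C(5,2) × 0.62387^3 × 0.37613^2 = 10 × 0.2428188 × 0.14147378 = 0.343525 (base)
P(M) = C(5,0) × 0.62387^5 × 0.37613^0 = 1 × 0.09450842 × 1.0000 = 0.094508
Relative intensity = 0.094508 / 0.343525 × 100 = 27.51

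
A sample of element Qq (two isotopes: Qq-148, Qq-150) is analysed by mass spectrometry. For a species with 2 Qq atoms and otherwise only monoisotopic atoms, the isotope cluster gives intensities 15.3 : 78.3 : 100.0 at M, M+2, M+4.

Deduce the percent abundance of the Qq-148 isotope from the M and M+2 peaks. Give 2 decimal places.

28.10%

Write p for the Qq-148 fraction. I(M+2)/I(M) = [C(2,1)·p^1·(1−p)] / p^2 = 2·(1−p)/p = 78.3/15.3 = 5.1176
(1−p)/p = 5.1176/2 = 2.5588  ⇒  p = 1/(1 + 2.5588) = 0.2810
Qq-148: 28.10%, Qq-150: 71.90%.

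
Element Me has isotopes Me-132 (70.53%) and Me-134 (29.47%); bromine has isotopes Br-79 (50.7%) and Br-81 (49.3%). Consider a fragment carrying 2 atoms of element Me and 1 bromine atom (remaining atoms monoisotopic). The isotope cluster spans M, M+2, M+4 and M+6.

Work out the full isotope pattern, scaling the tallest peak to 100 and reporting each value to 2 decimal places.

Element Me pattern (n=2): 0.49744809 : 0.41570382 : 0.08684809
Bromine pattern (n=1): 0.5070 : 0.4930
Convolve the two distributions (both contribute in 2-u steps):
  M: 0.49744809×0.5070 = 0.252206
  M+2: 0.49744809×0.4930 + 0.41570382×0.5070 = 0.456004
  M+4: 0.41570382×0.4930 + 0.08684809×0.5070 = 0.248974
  M+6: 0.08684809×0.4930 = 0.042816
Scale to base peak (0.456004) = 100: 55.31 : 100.00 : 54.60 : 9.39

55.31 : 100.00 : 54.60 : 9.39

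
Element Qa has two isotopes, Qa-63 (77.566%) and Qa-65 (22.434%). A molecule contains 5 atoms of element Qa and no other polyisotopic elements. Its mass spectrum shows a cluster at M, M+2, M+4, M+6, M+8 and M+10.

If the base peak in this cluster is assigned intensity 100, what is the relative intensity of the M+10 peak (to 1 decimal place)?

(0.77566 + 0.22434)^5 gives M 0.2808, M+2 0.4060, M+4 0.2349, M+6 0.0679, M+8 0.0098, M+10 0.0006; the largest is M+2.
P(M+2) = C(5,1) × 0.77566^4 × 0.22434^1 = 5 × 0.36198084 × 0.22434 = 0.406034 (base)
P(M+10) = C(5,5) × 0.77566^0 × 0.22434^5 = 1 × 1.0000 × 0.00056824 = 0.000568
Relative intensity = 0.000568 / 0.406034 × 100 = 0.1

0.1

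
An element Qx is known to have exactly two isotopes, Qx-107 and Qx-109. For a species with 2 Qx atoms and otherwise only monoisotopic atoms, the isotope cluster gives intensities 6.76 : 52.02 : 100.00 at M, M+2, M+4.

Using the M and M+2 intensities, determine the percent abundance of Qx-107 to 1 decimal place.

Write p for the Qx-107 fraction. I(M+2)/I(M) = [C(2,1)·p^1·(1−p)] / p^2 = 2·(1−p)/p = 52.02/6.76 = 7.6953
(1−p)/p = 7.6953/2 = 3.8476  ⇒  p = 1/(1 + 3.8476) = 0.2063
Qx-107: 20.6%, Qx-109: 79.4%.

20.6%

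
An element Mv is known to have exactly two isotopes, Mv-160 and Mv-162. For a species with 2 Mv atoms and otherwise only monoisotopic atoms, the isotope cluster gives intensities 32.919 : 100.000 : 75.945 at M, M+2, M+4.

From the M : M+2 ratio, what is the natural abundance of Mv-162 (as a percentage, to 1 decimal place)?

60.3%

Let p = fractional abundance of Mv-160. I(M+2)/I(M) = [C(2,1)·p^1·(1−p)] / p^2 = 2·(1−p)/p = 100.000/32.919 = 3.0378
(1−p)/p = 3.0378/2 = 1.5189  ⇒  p = 1/(1 + 1.5189) = 0.3970
Mv-160: 39.7%, Mv-162: 60.3%.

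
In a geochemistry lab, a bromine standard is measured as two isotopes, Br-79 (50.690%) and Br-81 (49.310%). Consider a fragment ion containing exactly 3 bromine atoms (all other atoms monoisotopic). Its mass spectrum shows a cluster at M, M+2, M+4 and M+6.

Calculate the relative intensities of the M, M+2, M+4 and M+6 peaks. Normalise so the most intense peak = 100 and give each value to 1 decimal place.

Expanding (0.50690 + 0.49310)^3:
P(M) = 0.50690^3 = 0.130247
P(M+2) = 3 × 0.50690^2 × 0.49310^1 = 0.380103
P(M+4) = 3 × 0.50690^1 × 0.49310^2 = 0.369755
P(M+6) = 0.49310^3 = 0.119896
The M+2 peak is largest (0.380103); scaling to 100 gives 34.3 : 100.0 : 97.3 : 31.5.

34.3 : 100.0 : 97.3 : 31.5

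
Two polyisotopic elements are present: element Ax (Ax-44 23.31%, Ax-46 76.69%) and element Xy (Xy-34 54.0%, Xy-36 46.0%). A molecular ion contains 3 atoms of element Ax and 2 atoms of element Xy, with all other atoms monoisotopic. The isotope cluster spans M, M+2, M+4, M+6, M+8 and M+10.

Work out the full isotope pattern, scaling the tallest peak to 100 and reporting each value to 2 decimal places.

Element Ax pattern (n=3): 0.01266563 : 0.12500994 : 0.41128323 : 0.4510412
Element Xy pattern (n=2): 0.2916 : 0.4968 : 0.2116
Convolve the two distributions (both contribute in 2-u steps):
  M: 0.01266563×0.2916 = 0.003693
  M+2: 0.01266563×0.4968 + 0.12500994×0.2916 = 0.042745
  M+4: 0.01266563×0.2116 + 0.12500994×0.4968 + 0.41128323×0.2916 = 0.184715
  M+6: 0.12500994×0.2116 + 0.41128323×0.4968 + 0.4510412×0.2916 = 0.362301
  M+8: 0.41128323×0.2116 + 0.4510412×0.4968 = 0.311105
  M+10: 0.4510412×0.2116 = 0.095440
Scale to base peak (0.362301) = 100: 1.02 : 11.80 : 50.98 : 100.00 : 85.87 : 26.34

1.02 : 11.80 : 50.98 : 100.00 : 85.87 : 26.34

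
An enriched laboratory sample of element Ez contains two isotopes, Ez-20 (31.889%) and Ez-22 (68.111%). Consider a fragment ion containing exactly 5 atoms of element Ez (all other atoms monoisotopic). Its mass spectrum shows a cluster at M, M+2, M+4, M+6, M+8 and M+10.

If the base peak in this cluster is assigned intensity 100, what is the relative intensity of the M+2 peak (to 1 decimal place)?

10.3

Binomial terms of (0.31889 + 0.68111)^5: M 0.0033, M+2 0.0352, M+4 0.1504, M+6 0.3213, M+8 0.3431, M+10 0.1466 → M+8 is the base peak.
P(M+8) = C(5,4) × 0.31889^1 × 0.68111^4 = 5 × 0.31889 × 0.21521326 = 0.343147 (base)
P(M+2) = C(5,1) × 0.31889^4 × 0.68111^1 = 5 × 0.01034103 × 0.68111 = 0.035217
Relative intensity = 0.035217 / 0.343147 × 100 = 10.3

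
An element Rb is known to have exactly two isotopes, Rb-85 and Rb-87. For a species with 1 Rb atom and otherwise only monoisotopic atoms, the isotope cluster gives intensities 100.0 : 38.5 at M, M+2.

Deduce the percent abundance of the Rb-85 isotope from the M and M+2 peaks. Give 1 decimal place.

72.2%

Let p = fractional abundance of Rb-85. I(M+2)/I(M) = [C(1,1)·p^0·(1−p)] / p^1 = 1·(1−p)/p = 38.5/100.0 = 0.3850
(1−p)/p = 0.3850/1 = 0.3850  ⇒  p = 1/(1 + 0.3850) = 0.7220
Rb-85: 72.2%, Rb-87: 27.8%.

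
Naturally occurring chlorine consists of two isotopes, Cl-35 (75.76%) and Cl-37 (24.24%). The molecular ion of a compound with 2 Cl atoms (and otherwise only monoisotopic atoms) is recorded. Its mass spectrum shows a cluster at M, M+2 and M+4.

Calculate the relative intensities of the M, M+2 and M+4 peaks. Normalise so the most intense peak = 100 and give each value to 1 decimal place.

Expanding (0.7576 + 0.2424)^2:
P(M) = 0.7576^2 = 0.573958
P(M+2) = 2 × 0.7576^1 × 0.2424^1 = 0.367284
P(M+4) = 0.2424^2 = 0.058758
The M peak is largest (0.573958); scaling to 100 gives 100.0 : 64.0 : 10.2.

100.0 : 64.0 : 10.2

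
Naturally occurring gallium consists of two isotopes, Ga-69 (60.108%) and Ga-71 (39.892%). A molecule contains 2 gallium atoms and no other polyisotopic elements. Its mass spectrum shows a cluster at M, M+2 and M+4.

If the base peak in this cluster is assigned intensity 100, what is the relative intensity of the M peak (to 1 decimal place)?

Binomial terms of (0.60108 + 0.39892)^2: M 0.3613, M+2 0.4796, M+4 0.1591 → M+2 is the base peak.
P(M+2) = C(2,1) × 0.60108^1 × 0.39892^1 = 2 × 0.60108 × 0.39892 = 0.479566 (base)
P(M) = C(2,0) × 0.60108^2 × 0.39892^0 = 1 × 0.36129717 × 1.0000 = 0.361297
Relative intensity = 0.361297 / 0.479566 × 100 = 75.3

75.3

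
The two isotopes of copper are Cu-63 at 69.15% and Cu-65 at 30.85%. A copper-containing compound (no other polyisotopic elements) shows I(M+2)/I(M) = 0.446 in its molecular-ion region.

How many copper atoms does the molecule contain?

1

The M+2/M ratio from n Cu atoms is n · q/p = n · 0.3085/0.6915.
n = 0.446 × 0.6915/0.3085 = 1.00 ≈ 1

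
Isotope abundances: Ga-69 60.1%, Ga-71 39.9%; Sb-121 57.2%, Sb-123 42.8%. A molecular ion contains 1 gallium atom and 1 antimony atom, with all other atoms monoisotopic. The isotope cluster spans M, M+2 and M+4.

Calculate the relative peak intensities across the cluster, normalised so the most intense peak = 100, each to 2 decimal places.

Gallium pattern (n=1): 0.6010 : 0.3990
Antimony pattern (n=1): 0.5720 : 0.4280
Convolve the two distributions (both contribute in 2-u steps):
  M: 0.6010×0.5720 = 0.343772
  M+2: 0.6010×0.4280 + 0.3990×0.5720 = 0.485456
  M+4: 0.3990×0.4280 = 0.170772
Scale to base peak (0.485456) = 100: 70.81 : 100.00 : 35.18

70.81 : 100.00 : 35.18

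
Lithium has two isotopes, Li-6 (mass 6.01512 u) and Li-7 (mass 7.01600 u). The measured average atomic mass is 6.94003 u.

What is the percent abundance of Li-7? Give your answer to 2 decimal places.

With x = fraction of Li-6 (so Li-7 is 1 − x):
6.01512·x + 7.01600·(1 − x) = 6.94003
(6.01512 − 7.01600)·x = 6.94003 − 7.01600
x = -0.07597 / -1.00088 = 0.07590 → 7.59% Li-6, 92.41% Li-7.

92.41%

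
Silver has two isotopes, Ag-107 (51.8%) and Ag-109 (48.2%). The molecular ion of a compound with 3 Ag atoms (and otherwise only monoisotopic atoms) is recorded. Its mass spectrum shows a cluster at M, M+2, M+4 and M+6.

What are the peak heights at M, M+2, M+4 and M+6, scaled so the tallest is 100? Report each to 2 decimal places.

The 3 Ag atoms are independent, so intensities follow the terms of (0.518 + 0.482)^3.
P(M) = 0.518^3 = 0.138992
P(M+2) = 3 × 0.518^2 × 0.482^1 = 0.387997
P(M+4) = 3 × 0.518^1 × 0.482^2 = 0.361031
P(M+6) = 0.482^3 = 0.111980
The M+2 peak is largest (0.387997); scaling to 100 gives 35.82 : 100.00 : 93.05 : 28.86.

35.82 : 100.00 : 93.05 : 28.86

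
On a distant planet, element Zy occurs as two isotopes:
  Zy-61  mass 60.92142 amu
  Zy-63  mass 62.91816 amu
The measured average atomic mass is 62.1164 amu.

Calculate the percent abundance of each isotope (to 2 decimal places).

Let x be the fractional abundance of Zy-61; then Zy-63 has abundance 1 − x.
60.92142·x + 62.91816·(1 − x) = 62.1164
(60.92142 − 62.91816)·x = 62.1164 − 62.91816
x = -0.80176 / -1.99674 = 0.40153 → 40.15% Zy-61, 59.85% Zy-63.

Zy-61: 40.15%, Zy-63: 59.85%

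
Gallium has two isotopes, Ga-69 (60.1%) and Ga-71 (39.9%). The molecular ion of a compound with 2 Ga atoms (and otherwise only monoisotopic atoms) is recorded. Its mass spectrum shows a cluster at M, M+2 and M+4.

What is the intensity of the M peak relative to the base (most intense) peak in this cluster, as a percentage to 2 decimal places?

75.31%

(0.601 + 0.399)^2 gives M 0.3612, M+2 0.4796, M+4 0.1592; the largest is M+2.
P(M+2) = C(2,1) × 0.601^1 × 0.399^1 = 2 × 0.6010 × 0.3990 = 0.479598 (base)
P(M) = C(2,0) × 0.601^2 × 0.399^0 = 1 × 0.361201 × 1.0000 = 0.361201
Relative intensity = 0.361201 / 0.479598 × 100 = 75.31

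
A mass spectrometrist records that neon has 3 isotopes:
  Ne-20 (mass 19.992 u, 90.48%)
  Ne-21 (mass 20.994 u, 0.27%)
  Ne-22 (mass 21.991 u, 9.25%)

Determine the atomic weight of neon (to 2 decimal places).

20.18 u

The abundance-weighted mean is 0.9048 × 19.992 + 0.0027 × 20.994 + 0.0925 × 21.991
= 18.0888 + 0.0567 + 2.0342 = 20.1797 u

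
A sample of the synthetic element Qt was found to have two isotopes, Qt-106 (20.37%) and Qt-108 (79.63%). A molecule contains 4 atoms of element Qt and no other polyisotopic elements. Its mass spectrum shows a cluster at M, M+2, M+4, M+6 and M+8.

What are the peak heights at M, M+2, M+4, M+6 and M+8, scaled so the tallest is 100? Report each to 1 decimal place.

0.4 : 6.5 : 38.4 : 100.0 : 97.7

The 4 Qt atoms are independent, so intensities follow the terms of (0.2037 + 0.7963)^4.
P(M) = 0.2037^4 = 0.001722
P(M+2) = 4 × 0.2037^3 × 0.7963^1 = 0.026922
P(M+4) = 6 × 0.2037^2 × 0.7963^2 = 0.157865
P(M+6) = 4 × 0.2037^1 × 0.7963^3 = 0.411416
P(M+8) = 0.7963^4 = 0.402075
The M+6 peak is largest (0.411416); scaling to 100 gives 0.4 : 6.5 : 38.4 : 100.0 : 97.7.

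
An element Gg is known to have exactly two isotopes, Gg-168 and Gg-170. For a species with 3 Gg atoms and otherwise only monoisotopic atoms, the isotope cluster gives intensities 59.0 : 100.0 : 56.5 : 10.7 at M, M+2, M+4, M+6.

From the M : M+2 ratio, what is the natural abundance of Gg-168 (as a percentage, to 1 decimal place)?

Write p for the Gg-168 fraction. I(M+2)/I(M) = [C(3,1)·p^2·(1−p)] / p^3 = 3·(1−p)/p = 100.0/59.0 = 1.6949
(1−p)/p = 1.6949/3 = 0.5650  ⇒  p = 1/(1 + 0.5650) = 0.6390
Gg-168: 63.9%, Gg-170: 36.1%.

63.9%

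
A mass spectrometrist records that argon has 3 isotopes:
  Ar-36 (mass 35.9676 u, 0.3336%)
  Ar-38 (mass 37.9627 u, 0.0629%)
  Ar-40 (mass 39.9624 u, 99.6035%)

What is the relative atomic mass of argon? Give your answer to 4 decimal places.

39.9478 u

The abundance-weighted mean is 0.003336 × 35.9676 + 0.000629 × 37.9627 + 0.996035 × 39.9624
= 0.11999 + 0.02388 + 39.80395 = 39.94782 u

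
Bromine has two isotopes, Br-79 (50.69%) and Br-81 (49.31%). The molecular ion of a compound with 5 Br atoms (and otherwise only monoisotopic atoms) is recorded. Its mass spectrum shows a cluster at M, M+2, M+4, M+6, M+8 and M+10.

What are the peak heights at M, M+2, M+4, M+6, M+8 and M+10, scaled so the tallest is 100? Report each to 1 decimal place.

The 5 Br atoms are independent, so intensities follow the terms of (0.5069 + 0.4931)^5.
P(M) = 0.5069^5 = 0.033467
P(M+2) = 5 × 0.5069^4 × 0.4931^1 = 0.162777
P(M+4) = 10 × 0.5069^3 × 0.4931^2 = 0.316692
P(M+6) = 10 × 0.5069^2 × 0.4931^3 = 0.308070
P(M+8) = 5 × 0.5069^1 × 0.4931^4 = 0.149842
P(M+10) = 0.4931^5 = 0.029152
The M+4 peak is largest (0.316692); scaling to 100 gives 10.6 : 51.4 : 100.0 : 97.3 : 47.3 : 9.2.

10.6 : 51.4 : 100.0 : 97.3 : 47.3 : 9.2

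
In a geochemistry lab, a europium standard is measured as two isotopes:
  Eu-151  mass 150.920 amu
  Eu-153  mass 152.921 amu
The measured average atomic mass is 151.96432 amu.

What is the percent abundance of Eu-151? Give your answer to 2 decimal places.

With x = fraction of Eu-151 (so Eu-153 is 1 − x):
150.920·x + 152.921·(1 − x) = 151.96432
(150.920 − 152.921)·x = 151.96432 − 152.921
x = -0.95668 / -2.001 = 0.47810 → 47.81% Eu-151, 52.19% Eu-153.

47.81%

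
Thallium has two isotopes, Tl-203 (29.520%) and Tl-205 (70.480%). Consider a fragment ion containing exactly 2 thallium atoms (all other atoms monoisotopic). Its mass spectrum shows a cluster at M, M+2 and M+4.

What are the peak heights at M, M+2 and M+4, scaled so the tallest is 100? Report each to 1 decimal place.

17.5 : 83.8 : 100.0

Expanding (0.29520 + 0.70480)^2:
P(M) = 0.29520^2 = 0.087143
P(M+2) = 2 × 0.29520^1 × 0.70480^1 = 0.416114
P(M+4) = 0.70480^2 = 0.496743
The M+4 peak is largest (0.496743); scaling to 100 gives 17.5 : 83.8 : 100.0.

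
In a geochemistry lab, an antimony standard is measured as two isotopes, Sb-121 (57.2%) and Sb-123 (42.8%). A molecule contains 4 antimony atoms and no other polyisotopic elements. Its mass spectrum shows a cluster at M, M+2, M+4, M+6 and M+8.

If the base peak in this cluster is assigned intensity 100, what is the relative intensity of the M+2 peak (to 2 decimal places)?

89.10

Term probabilities: M 0.1070, M+2 0.3204, M+4 0.3596, M+6 0.1794, M+8 0.0336. Base peak = M+4.
P(M+4) = C(4,2) × 0.572^2 × 0.428^2 = 6 × 0.327184 × 0.183184 = 0.359609 (base)
P(M+2) = C(4,1) × 0.572^3 × 0.428^1 = 4 × 0.18714925 × 0.4280 = 0.320400
Relative intensity = 0.320400 / 0.359609 × 100 = 89.10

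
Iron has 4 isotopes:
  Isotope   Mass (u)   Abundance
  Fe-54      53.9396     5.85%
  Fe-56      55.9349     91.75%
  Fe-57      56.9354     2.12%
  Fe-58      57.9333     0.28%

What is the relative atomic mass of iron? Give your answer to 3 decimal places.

55.845 u

Average mass = Σ (abundance × isotope mass) = 0.0585 × 53.9396 + 0.9175 × 55.9349 + 0.0212 × 56.9354 + 0.0028 × 57.9333
= 3.15547 + 51.32027 + 1.20703 + 0.16221 = 55.84498 u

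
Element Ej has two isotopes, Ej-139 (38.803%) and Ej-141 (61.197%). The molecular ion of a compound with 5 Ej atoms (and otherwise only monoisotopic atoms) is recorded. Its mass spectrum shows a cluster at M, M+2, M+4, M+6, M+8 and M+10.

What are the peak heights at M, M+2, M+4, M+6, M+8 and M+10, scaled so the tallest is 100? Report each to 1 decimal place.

2.5 : 20.1 : 63.4 : 100.0 : 78.9 : 24.9

Expanding (0.38803 + 0.61197)^5:
P(M) = 0.38803^5 = 0.008797
P(M+2) = 5 × 0.38803^4 × 0.61197^1 = 0.069368
P(M+4) = 10 × 0.38803^3 × 0.61197^2 = 0.218804
P(M+6) = 10 × 0.38803^2 × 0.61197^3 = 0.345081
P(M+8) = 5 × 0.38803^1 × 0.61197^4 = 0.272117
P(M+10) = 0.61197^5 = 0.085832
The M+6 peak is largest (0.345081); scaling to 100 gives 2.5 : 20.1 : 63.4 : 100.0 : 78.9 : 24.9.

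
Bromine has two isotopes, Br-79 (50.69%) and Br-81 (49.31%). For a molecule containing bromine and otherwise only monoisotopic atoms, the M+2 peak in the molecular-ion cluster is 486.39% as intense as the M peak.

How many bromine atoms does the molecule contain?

With n Br atoms, P(M+2)/P(M) = C(n,1)·p^(n−1)q / p^n = n·q/p = n · 0.4931/0.5069.
n = 4.8639 × 0.5069/0.4931 = 5.00 ≈ 5

5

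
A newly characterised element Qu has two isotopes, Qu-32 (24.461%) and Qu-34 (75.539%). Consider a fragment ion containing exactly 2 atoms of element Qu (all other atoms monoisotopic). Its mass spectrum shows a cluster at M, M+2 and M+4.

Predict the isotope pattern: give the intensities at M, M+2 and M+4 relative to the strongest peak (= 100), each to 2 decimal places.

10.49 : 64.76 : 100.00

The 2 Qu atoms are independent, so intensities follow the terms of (0.24461 + 0.75539)^2.
P(M) = 0.24461^2 = 0.059834
P(M+2) = 2 × 0.24461^1 × 0.75539^1 = 0.369552
P(M+4) = 0.75539^2 = 0.570614
The M+4 peak is largest (0.570614); scaling to 100 gives 10.49 : 64.76 : 100.00.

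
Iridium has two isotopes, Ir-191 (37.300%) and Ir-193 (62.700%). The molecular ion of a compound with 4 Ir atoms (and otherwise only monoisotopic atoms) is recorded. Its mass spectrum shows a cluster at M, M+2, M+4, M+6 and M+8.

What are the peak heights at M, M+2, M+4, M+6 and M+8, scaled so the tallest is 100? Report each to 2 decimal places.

Expanding (0.37300 + 0.62700)^4:
P(M) = 0.37300^4 = 0.019357
P(M+2) = 4 × 0.37300^3 × 0.62700^1 = 0.130153
P(M+4) = 6 × 0.37300^2 × 0.62700^2 = 0.328174
P(M+6) = 4 × 0.37300^1 × 0.62700^3 = 0.367766
P(M+8) = 0.62700^4 = 0.154550
The M+6 peak is largest (0.367766); scaling to 100 gives 5.26 : 35.39 : 89.23 : 100.00 : 42.02.

5.26 : 35.39 : 89.23 : 100.00 : 42.02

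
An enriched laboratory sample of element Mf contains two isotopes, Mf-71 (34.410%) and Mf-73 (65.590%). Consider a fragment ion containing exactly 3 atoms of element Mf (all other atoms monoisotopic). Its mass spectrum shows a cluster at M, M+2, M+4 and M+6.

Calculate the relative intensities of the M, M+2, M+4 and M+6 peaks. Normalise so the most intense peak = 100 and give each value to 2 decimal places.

Expanding (0.34410 + 0.65590)^3:
P(M) = 0.34410^3 = 0.040743
P(M+2) = 3 × 0.34410^2 × 0.65590^1 = 0.232985
P(M+4) = 3 × 0.34410^1 × 0.65590^2 = 0.444100
P(M+6) = 0.65590^3 = 0.282171
The M+4 peak is largest (0.444100); scaling to 100 gives 9.17 : 52.46 : 100.00 : 63.54.

9.17 : 52.46 : 100.00 : 63.54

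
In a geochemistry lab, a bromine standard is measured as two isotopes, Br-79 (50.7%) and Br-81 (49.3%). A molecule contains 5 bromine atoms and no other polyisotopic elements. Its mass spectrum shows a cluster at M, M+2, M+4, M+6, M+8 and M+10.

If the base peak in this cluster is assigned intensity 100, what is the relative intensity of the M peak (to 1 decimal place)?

(0.507 + 0.493)^5 gives M 0.0335, M+2 0.1629, M+4 0.3168, M+6 0.3080, M+8 0.1497, M+10 0.0291; the largest is M+4.
P(M+4) = C(5,2) × 0.507^3 × 0.493^2 = 10 × 0.13032384 × 0.243049 = 0.316751 (base)
P(M) = C(5,0) × 0.507^5 × 0.493^0 = 1 × 0.03349961 × 1.0000 = 0.033500
Relative intensity = 0.033500 / 0.316751 × 100 = 10.6

10.6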